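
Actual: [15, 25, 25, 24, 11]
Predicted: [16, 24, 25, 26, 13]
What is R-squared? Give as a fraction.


Mean(y) = 20. SS_res = 10. SS_tot = 172. R^2 = 1 - 10/(172) = 81/86.

81/86


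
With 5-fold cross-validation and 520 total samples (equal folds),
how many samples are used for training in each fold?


Each validation fold has 520/5 = 104 samples. Training set = 520 - 104 = 416.

416


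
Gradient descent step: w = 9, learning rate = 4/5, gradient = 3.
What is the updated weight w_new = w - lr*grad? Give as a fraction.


w_new = 9 - 4/5 * 3 = 9 - 12/5 = 33/5.

33/5


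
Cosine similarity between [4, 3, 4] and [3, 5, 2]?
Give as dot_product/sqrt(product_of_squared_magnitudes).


dot = 35. |a|^2 = 41, |b|^2 = 38. cos = 35/sqrt(1558).

35/sqrt(1558)


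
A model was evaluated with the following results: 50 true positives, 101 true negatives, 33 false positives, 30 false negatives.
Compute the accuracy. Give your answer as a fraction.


Accuracy = (TP + TN) / (TP + TN + FP + FN) = (50 + 101) / 214 = 151/214.

151/214


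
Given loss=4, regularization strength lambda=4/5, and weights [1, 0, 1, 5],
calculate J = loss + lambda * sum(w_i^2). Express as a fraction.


L2 sq norm = sum(w^2) = 27. J = 4 + 4/5 * 27 = 128/5.

128/5


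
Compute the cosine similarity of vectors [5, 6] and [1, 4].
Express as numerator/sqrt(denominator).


dot = 29. |a|^2 = 61, |b|^2 = 17. cos = 29/sqrt(1037).

29/sqrt(1037)


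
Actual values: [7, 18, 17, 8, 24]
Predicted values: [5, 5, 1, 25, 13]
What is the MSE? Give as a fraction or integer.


MSE = (1/5) * ((7-5)^2=4 + (18-5)^2=169 + (17-1)^2=256 + (8-25)^2=289 + (24-13)^2=121). Sum = 839. MSE = 839/5.

839/5


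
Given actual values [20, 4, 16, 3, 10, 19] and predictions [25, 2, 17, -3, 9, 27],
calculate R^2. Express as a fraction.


Mean(y) = 12. SS_res = 131. SS_tot = 278. R^2 = 1 - 131/(278) = 147/278.

147/278


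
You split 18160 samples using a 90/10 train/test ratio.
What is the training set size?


Test set = 18160 * 10% = 1816. Training set = 18160 - 1816 = 16344.

16344


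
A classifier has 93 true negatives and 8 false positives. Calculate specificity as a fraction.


Specificity = TN / (TN + FP) = 93 / 101 = 93/101.

93/101


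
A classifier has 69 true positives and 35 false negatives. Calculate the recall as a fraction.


Recall = TP / (TP + FN) = 69 / 104 = 69/104.

69/104


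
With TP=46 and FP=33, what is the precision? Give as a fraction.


Precision = TP / (TP + FP) = 46 / 79 = 46/79.

46/79


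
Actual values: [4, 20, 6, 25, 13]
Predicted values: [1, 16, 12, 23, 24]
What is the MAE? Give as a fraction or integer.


MAE = (1/5) * (|4-1|=3 + |20-16|=4 + |6-12|=6 + |25-23|=2 + |13-24|=11). Sum = 26. MAE = 26/5.

26/5


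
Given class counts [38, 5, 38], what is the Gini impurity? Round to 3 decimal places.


Total = 81. Proportions: 38/81, 5/81, 38/81. sum(p_i^2) = 0.4440. Gini = 1 - 0.4440 = 0.5560, which rounds to 0.556.

0.556


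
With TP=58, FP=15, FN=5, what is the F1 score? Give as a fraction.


Precision = 58/73 = 58/73. Recall = 58/63 = 58/63. F1 = 2*P*R/(P+R) = 29/34.

29/34


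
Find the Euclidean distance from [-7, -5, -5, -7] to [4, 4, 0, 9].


d = sqrt(sum of squared differences). (-7-4)^2=121, (-5-4)^2=81, (-5-0)^2=25, (-7-9)^2=256. Sum = 483.

sqrt(483)


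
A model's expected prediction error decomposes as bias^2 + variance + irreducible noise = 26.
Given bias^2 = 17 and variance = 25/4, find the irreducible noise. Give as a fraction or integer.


Total error = bias^2 + variance + irreducible noise. So irreducible noise = 26 - 17 - 25/4 = 11/4.

11/4


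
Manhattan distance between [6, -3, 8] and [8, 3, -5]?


d = sum of absolute differences: |6-8|=2 + |-3-3|=6 + |8--5|=13 = 21.

21


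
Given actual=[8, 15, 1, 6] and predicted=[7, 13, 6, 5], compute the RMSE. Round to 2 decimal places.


MSE = 7.7500. RMSE = sqrt(7.7500) = 2.78.

2.78


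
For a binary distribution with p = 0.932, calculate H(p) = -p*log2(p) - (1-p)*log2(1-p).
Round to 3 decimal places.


H = -0.932*log2(0.932) - 0.068*log2(0.068) = 0.358.

0.358


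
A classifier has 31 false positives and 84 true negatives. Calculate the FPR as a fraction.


FPR = FP / (FP + TN) = 31 / 115 = 31/115.

31/115


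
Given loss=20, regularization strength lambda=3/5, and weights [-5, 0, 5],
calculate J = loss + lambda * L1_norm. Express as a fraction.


L1 norm = sum(|w|) = 10. J = 20 + 3/5 * 10 = 26.

26


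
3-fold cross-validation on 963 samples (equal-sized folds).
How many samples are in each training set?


Each validation fold has 963/3 = 321 samples. Training set = 963 - 321 = 642.

642


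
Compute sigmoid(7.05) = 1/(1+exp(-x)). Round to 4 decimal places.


sigma(7.05) = 1/(1+e^(-7.05)) = 1/(1+0.000867) = 1/1.000867 = 0.9991.

0.9991


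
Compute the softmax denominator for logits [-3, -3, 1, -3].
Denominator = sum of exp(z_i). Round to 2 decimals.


Denom = e^-3=0.0498 + e^-3=0.0498 + e^1=2.7183 + e^-3=0.0498. Sum = 2.8677, which rounds to 2.87.

2.87


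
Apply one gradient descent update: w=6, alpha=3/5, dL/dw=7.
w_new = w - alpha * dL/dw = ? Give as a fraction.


w_new = 6 - 3/5 * 7 = 6 - 21/5 = 9/5.

9/5


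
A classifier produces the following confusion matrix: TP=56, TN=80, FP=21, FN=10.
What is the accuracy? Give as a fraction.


Accuracy = (TP + TN) / (TP + TN + FP + FN) = (56 + 80) / 167 = 136/167.

136/167


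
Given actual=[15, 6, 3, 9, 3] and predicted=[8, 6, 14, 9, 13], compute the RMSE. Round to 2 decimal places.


MSE = 54.0000. RMSE = sqrt(54.0000) = 7.35.

7.35


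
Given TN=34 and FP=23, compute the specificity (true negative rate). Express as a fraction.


Specificity = TN / (TN + FP) = 34 / 57 = 34/57.

34/57


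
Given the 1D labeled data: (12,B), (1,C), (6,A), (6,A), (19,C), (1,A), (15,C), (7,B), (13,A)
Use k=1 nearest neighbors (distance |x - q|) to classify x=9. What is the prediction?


Distances: |12-9|=3, |1-9|=8, |6-9|=3, |6-9|=3, |19-9|=10, |1-9|=8, |15-9|=6, |7-9|=2, |13-9|=4. 1 nearest: (7,B). Counts: {'B': 1}. Majority class: B.

B


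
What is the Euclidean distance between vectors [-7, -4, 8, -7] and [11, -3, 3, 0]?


d = sqrt(sum of squared differences). (-7-11)^2=324, (-4--3)^2=1, (8-3)^2=25, (-7-0)^2=49. Sum = 399.

sqrt(399)


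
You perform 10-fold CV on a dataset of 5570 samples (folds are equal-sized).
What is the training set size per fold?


Each validation fold has 5570/10 = 557 samples. Training set = 5570 - 557 = 5013.

5013


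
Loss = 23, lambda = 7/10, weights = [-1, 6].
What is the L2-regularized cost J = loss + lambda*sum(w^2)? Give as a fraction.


L2 sq norm = sum(w^2) = 37. J = 23 + 7/10 * 37 = 489/10.

489/10


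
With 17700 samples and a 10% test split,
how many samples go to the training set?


Test set = 17700 * 10% = 1770. Training set = 17700 - 1770 = 15930.

15930


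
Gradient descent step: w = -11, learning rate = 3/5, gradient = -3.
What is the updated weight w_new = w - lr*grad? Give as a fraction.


w_new = -11 - 3/5 * -3 = -11 - -9/5 = -46/5.

-46/5


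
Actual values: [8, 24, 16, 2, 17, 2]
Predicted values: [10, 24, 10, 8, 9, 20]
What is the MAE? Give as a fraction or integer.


MAE = (1/6) * (|8-10|=2 + |24-24|=0 + |16-10|=6 + |2-8|=6 + |17-9|=8 + |2-20|=18). Sum = 40. MAE = 20/3.

20/3


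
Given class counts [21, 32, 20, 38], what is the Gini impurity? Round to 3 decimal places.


Total = 111. Proportions: 21/111, 32/111, 20/111, 38/111. sum(p_i^2) = 0.2686. Gini = 1 - 0.2686 = 0.7314, which rounds to 0.731.

0.731


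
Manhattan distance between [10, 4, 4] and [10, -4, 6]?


d = sum of absolute differences: |10-10|=0 + |4--4|=8 + |4-6|=2 = 10.

10


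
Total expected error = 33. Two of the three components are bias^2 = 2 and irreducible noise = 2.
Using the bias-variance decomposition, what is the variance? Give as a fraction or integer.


Total error = bias^2 + variance + irreducible noise. So variance = 33 - 2 - 2 = 29.

29


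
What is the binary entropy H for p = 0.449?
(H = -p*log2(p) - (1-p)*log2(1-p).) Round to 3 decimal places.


H = -0.449*log2(0.449) - 0.551*log2(0.551) = 0.992.

0.992


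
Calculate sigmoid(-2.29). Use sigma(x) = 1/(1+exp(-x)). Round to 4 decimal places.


sigma(-2.29) = 1/(1+e^(2.29)) = 1/(1+9.874938) = 1/10.874938 = 0.0920.

0.0920


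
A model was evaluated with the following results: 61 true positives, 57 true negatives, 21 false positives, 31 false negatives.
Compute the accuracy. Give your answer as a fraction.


Accuracy = (TP + TN) / (TP + TN + FP + FN) = (61 + 57) / 170 = 59/85.

59/85


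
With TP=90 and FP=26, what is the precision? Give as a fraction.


Precision = TP / (TP + FP) = 90 / 116 = 45/58.

45/58


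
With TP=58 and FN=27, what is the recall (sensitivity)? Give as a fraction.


Recall = TP / (TP + FN) = 58 / 85 = 58/85.

58/85


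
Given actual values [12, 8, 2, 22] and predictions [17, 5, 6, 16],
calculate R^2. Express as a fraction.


Mean(y) = 11. SS_res = 86. SS_tot = 212. R^2 = 1 - 86/(212) = 63/106.

63/106


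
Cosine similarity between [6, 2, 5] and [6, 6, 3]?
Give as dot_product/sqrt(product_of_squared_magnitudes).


dot = 63. |a|^2 = 65, |b|^2 = 81. cos = 63/sqrt(5265).

63/sqrt(5265)


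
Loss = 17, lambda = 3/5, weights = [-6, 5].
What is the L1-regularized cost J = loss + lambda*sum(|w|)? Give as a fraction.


L1 norm = sum(|w|) = 11. J = 17 + 3/5 * 11 = 118/5.

118/5


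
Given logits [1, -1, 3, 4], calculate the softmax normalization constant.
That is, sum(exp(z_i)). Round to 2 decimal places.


Denom = e^1=2.7183 + e^-1=0.3679 + e^3=20.0855 + e^4=54.5982. Sum = 77.7699, which rounds to 77.77.

77.77


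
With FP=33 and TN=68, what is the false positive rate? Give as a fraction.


FPR = FP / (FP + TN) = 33 / 101 = 33/101.

33/101


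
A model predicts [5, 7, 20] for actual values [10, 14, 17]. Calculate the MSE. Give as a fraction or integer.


MSE = (1/3) * ((10-5)^2=25 + (14-7)^2=49 + (17-20)^2=9). Sum = 83. MSE = 83/3.

83/3


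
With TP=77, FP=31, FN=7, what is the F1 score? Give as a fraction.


Precision = 77/108 = 77/108. Recall = 77/84 = 11/12. F1 = 2*P*R/(P+R) = 77/96.

77/96


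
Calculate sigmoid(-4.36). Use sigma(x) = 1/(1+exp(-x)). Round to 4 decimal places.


sigma(-4.36) = 1/(1+e^(4.36)) = 1/(1+78.257134) = 1/79.257134 = 0.0126.

0.0126


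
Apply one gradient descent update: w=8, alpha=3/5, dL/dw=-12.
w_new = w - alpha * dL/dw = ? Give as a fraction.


w_new = 8 - 3/5 * -12 = 8 - -36/5 = 76/5.

76/5


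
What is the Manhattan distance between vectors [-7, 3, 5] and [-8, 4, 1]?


d = sum of absolute differences: |-7--8|=1 + |3-4|=1 + |5-1|=4 = 6.

6


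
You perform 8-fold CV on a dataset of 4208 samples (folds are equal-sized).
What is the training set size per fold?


Each validation fold has 4208/8 = 526 samples. Training set = 4208 - 526 = 3682.

3682


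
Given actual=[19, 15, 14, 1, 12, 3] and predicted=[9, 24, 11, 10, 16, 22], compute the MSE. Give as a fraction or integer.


MSE = (1/6) * ((19-9)^2=100 + (15-24)^2=81 + (14-11)^2=9 + (1-10)^2=81 + (12-16)^2=16 + (3-22)^2=361). Sum = 648. MSE = 108.

108


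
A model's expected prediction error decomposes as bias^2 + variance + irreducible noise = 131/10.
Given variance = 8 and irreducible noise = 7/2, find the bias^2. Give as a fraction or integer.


Total error = bias^2 + variance + irreducible noise. So bias^2 = 131/10 - 8 - 7/2 = 8/5.

8/5


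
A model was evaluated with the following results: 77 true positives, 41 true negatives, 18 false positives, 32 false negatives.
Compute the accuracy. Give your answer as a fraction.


Accuracy = (TP + TN) / (TP + TN + FP + FN) = (77 + 41) / 168 = 59/84.

59/84


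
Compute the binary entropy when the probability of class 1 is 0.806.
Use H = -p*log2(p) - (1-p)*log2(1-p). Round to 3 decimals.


H = -0.806*log2(0.806) - 0.194*log2(0.194) = 0.710.

0.710


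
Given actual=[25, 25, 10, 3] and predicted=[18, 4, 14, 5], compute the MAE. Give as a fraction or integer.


MAE = (1/4) * (|25-18|=7 + |25-4|=21 + |10-14|=4 + |3-5|=2). Sum = 34. MAE = 17/2.

17/2


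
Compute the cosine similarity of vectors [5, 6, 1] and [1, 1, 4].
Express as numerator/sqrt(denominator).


dot = 15. |a|^2 = 62, |b|^2 = 18. cos = 15/sqrt(1116).

15/sqrt(1116)


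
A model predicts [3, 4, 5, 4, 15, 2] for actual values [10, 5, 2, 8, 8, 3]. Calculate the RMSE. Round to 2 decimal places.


MSE = 20.8333. RMSE = sqrt(20.8333) = 4.56.

4.56


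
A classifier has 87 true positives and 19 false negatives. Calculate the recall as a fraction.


Recall = TP / (TP + FN) = 87 / 106 = 87/106.

87/106


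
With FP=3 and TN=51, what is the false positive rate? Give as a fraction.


FPR = FP / (FP + TN) = 3 / 54 = 1/18.

1/18


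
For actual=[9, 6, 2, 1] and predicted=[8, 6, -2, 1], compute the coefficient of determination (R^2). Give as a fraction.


Mean(y) = 9/2. SS_res = 17. SS_tot = 41. R^2 = 1 - 17/(41) = 24/41.

24/41


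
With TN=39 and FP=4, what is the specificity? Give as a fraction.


Specificity = TN / (TN + FP) = 39 / 43 = 39/43.

39/43


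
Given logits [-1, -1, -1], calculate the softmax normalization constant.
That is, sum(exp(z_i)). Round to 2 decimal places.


Denom = e^-1=0.3679 + e^-1=0.3679 + e^-1=0.3679. Sum = 1.1037, which rounds to 1.10.

1.10


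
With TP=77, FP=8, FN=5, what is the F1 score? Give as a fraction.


Precision = 77/85 = 77/85. Recall = 77/82 = 77/82. F1 = 2*P*R/(P+R) = 154/167.

154/167


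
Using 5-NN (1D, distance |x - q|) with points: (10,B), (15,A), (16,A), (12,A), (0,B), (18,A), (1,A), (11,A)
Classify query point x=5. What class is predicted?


Distances: |10-5|=5, |15-5|=10, |16-5|=11, |12-5|=7, |0-5|=5, |18-5|=13, |1-5|=4, |11-5|=6. 5 nearest: (1,A), (10,B), (0,B), (11,A), (12,A). Counts: {'A': 3, 'B': 2}. Majority class: A.

A


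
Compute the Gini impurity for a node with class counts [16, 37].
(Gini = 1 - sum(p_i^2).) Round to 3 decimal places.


Total = 53. Proportions: 16/53, 37/53. sum(p_i^2) = 0.5785. Gini = 1 - 0.5785 = 0.4215, which rounds to 0.422.

0.422


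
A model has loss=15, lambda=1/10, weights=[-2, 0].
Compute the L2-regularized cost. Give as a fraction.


L2 sq norm = sum(w^2) = 4. J = 15 + 1/10 * 4 = 77/5.

77/5


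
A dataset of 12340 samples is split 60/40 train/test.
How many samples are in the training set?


Test set = 12340 * 40% = 4936. Training set = 12340 - 4936 = 7404.

7404


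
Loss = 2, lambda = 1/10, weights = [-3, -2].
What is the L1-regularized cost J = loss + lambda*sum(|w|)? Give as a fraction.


L1 norm = sum(|w|) = 5. J = 2 + 1/10 * 5 = 5/2.

5/2


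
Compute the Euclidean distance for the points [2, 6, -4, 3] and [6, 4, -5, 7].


d = sqrt(sum of squared differences). (2-6)^2=16, (6-4)^2=4, (-4--5)^2=1, (3-7)^2=16. Sum = 37.

sqrt(37)


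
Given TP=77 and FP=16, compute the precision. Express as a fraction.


Precision = TP / (TP + FP) = 77 / 93 = 77/93.

77/93


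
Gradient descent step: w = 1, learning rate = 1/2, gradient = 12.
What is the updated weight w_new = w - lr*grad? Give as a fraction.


w_new = 1 - 1/2 * 12 = 1 - 6 = -5.

-5


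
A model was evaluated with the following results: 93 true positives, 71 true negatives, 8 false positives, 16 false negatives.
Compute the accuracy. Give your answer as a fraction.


Accuracy = (TP + TN) / (TP + TN + FP + FN) = (93 + 71) / 188 = 41/47.

41/47


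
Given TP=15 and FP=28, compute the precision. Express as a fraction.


Precision = TP / (TP + FP) = 15 / 43 = 15/43.

15/43


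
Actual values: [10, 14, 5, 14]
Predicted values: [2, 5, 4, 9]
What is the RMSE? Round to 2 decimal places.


MSE = 42.7500. RMSE = sqrt(42.7500) = 6.54.

6.54


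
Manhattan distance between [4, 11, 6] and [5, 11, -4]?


d = sum of absolute differences: |4-5|=1 + |11-11|=0 + |6--4|=10 = 11.

11


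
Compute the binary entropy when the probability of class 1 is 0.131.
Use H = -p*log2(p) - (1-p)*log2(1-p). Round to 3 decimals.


H = -0.131*log2(0.131) - 0.869*log2(0.869) = 0.560.

0.560


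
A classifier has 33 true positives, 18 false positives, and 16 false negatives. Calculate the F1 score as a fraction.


Precision = 33/51 = 11/17. Recall = 33/49 = 33/49. F1 = 2*P*R/(P+R) = 33/50.

33/50


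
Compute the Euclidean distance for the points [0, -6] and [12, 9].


d = sqrt(sum of squared differences). (0-12)^2=144, (-6-9)^2=225. Sum = 369.

sqrt(369)


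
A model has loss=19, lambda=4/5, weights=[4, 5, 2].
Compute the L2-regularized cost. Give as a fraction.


L2 sq norm = sum(w^2) = 45. J = 19 + 4/5 * 45 = 55.

55


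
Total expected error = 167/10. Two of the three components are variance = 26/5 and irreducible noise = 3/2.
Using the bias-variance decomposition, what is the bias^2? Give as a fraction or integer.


Total error = bias^2 + variance + irreducible noise. So bias^2 = 167/10 - 26/5 - 3/2 = 10.

10


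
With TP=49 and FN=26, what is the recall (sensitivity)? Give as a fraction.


Recall = TP / (TP + FN) = 49 / 75 = 49/75.

49/75


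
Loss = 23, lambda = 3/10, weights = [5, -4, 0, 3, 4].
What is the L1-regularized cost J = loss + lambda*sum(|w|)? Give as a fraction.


L1 norm = sum(|w|) = 16. J = 23 + 3/10 * 16 = 139/5.

139/5


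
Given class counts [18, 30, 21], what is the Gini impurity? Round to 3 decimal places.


Total = 69. Proportions: 18/69, 30/69, 21/69. sum(p_i^2) = 0.3497. Gini = 1 - 0.3497 = 0.6503, which rounds to 0.650.

0.650


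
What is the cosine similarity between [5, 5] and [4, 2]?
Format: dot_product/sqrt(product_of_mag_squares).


dot = 30. |a|^2 = 50, |b|^2 = 20. cos = 30/sqrt(1000).

30/sqrt(1000)


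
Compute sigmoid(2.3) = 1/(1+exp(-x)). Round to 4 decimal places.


sigma(2.3) = 1/(1+e^(-2.3)) = 1/(1+0.100259) = 1/1.100259 = 0.9089.

0.9089


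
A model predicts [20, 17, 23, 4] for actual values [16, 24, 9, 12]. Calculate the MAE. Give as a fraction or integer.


MAE = (1/4) * (|16-20|=4 + |24-17|=7 + |9-23|=14 + |12-4|=8). Sum = 33. MAE = 33/4.

33/4


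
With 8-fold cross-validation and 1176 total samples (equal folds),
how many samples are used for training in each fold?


Each validation fold has 1176/8 = 147 samples. Training set = 1176 - 147 = 1029.

1029


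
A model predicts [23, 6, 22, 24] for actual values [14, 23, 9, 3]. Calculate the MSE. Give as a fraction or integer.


MSE = (1/4) * ((14-23)^2=81 + (23-6)^2=289 + (9-22)^2=169 + (3-24)^2=441). Sum = 980. MSE = 245.

245


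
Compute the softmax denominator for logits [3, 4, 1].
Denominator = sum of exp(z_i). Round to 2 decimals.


Denom = e^3=20.0855 + e^4=54.5982 + e^1=2.7183. Sum = 77.4020, which rounds to 77.40.

77.40


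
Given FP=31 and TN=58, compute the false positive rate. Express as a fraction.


FPR = FP / (FP + TN) = 31 / 89 = 31/89.

31/89


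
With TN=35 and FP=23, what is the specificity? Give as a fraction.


Specificity = TN / (TN + FP) = 35 / 58 = 35/58.

35/58


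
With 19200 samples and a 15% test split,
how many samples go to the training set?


Test set = 19200 * 15% = 2880. Training set = 19200 - 2880 = 16320.

16320


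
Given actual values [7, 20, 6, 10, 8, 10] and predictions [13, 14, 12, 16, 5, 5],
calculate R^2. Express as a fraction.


Mean(y) = 61/6. SS_res = 178. SS_tot = 773/6. R^2 = 1 - 178/(773/6) = -295/773.

-295/773


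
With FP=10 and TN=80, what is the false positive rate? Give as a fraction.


FPR = FP / (FP + TN) = 10 / 90 = 1/9.

1/9


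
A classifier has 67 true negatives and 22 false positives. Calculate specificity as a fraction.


Specificity = TN / (TN + FP) = 67 / 89 = 67/89.

67/89


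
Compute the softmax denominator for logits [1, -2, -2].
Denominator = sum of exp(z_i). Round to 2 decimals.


Denom = e^1=2.7183 + e^-2=0.1353 + e^-2=0.1353. Sum = 2.9889, which rounds to 2.99.

2.99


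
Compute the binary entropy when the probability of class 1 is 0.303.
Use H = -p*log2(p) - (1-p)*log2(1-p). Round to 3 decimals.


H = -0.303*log2(0.303) - 0.697*log2(0.697) = 0.885.

0.885


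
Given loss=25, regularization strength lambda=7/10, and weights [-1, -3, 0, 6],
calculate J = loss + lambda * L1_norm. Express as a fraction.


L1 norm = sum(|w|) = 10. J = 25 + 7/10 * 10 = 32.

32


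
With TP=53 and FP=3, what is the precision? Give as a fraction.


Precision = TP / (TP + FP) = 53 / 56 = 53/56.

53/56


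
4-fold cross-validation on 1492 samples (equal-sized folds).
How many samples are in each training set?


Each validation fold has 1492/4 = 373 samples. Training set = 1492 - 373 = 1119.

1119


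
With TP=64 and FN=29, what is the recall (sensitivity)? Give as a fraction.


Recall = TP / (TP + FN) = 64 / 93 = 64/93.

64/93


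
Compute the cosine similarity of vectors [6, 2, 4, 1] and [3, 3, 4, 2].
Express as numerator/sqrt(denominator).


dot = 42. |a|^2 = 57, |b|^2 = 38. cos = 42/sqrt(2166).

42/sqrt(2166)


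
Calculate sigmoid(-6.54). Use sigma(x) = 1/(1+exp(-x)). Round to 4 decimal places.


sigma(-6.54) = 1/(1+e^(6.54)) = 1/(1+692.286578) = 1/693.286578 = 0.0014.

0.0014


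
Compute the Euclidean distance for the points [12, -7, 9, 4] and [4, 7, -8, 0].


d = sqrt(sum of squared differences). (12-4)^2=64, (-7-7)^2=196, (9--8)^2=289, (4-0)^2=16. Sum = 565.

sqrt(565)


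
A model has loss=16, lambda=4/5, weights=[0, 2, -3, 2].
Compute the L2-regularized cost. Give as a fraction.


L2 sq norm = sum(w^2) = 17. J = 16 + 4/5 * 17 = 148/5.

148/5


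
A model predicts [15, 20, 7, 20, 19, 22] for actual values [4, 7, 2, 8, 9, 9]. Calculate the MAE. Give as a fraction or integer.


MAE = (1/6) * (|4-15|=11 + |7-20|=13 + |2-7|=5 + |8-20|=12 + |9-19|=10 + |9-22|=13). Sum = 64. MAE = 32/3.

32/3


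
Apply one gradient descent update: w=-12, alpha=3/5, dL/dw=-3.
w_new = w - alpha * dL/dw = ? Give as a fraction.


w_new = -12 - 3/5 * -3 = -12 - -9/5 = -51/5.

-51/5


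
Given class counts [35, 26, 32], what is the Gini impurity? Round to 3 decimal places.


Total = 93. Proportions: 35/93, 26/93, 32/93. sum(p_i^2) = 0.3382. Gini = 1 - 0.3382 = 0.6618, which rounds to 0.662.

0.662


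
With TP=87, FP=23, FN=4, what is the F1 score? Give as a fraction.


Precision = 87/110 = 87/110. Recall = 87/91 = 87/91. F1 = 2*P*R/(P+R) = 58/67.

58/67


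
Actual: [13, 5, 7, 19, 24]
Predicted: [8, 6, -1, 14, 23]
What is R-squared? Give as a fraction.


Mean(y) = 68/5. SS_res = 116. SS_tot = 1276/5. R^2 = 1 - 116/(1276/5) = 6/11.

6/11


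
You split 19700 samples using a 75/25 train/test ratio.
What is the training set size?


Test set = 19700 * 25% = 4925. Training set = 19700 - 4925 = 14775.

14775


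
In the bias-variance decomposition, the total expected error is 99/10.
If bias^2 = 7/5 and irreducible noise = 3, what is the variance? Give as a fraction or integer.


Total error = bias^2 + variance + irreducible noise. So variance = 99/10 - 7/5 - 3 = 11/2.

11/2


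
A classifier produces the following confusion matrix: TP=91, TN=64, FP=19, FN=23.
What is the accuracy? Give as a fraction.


Accuracy = (TP + TN) / (TP + TN + FP + FN) = (91 + 64) / 197 = 155/197.

155/197


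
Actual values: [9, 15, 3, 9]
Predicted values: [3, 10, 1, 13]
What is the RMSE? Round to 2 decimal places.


MSE = 20.2500. RMSE = sqrt(20.2500) = 4.50.

4.50


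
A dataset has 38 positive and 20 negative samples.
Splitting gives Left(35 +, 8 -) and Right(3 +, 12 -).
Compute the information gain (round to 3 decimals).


H(parent) = 0.9294. H(left) = 0.6931, H(right) = 0.7219. Weighted = (43/58)*0.6931 + (15/58)*0.7219 = 0.7005. IG = 0.9294 - 0.7005 = 0.2289, which rounds to 0.229.

0.229


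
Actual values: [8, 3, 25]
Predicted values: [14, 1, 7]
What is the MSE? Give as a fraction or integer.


MSE = (1/3) * ((8-14)^2=36 + (3-1)^2=4 + (25-7)^2=324). Sum = 364. MSE = 364/3.

364/3


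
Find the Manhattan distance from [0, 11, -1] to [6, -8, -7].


d = sum of absolute differences: |0-6|=6 + |11--8|=19 + |-1--7|=6 = 31.

31


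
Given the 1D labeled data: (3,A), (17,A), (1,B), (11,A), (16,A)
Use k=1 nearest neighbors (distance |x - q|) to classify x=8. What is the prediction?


Distances: |3-8|=5, |17-8|=9, |1-8|=7, |11-8|=3, |16-8|=8. 1 nearest: (11,A). Counts: {'A': 1}. Majority class: A.

A


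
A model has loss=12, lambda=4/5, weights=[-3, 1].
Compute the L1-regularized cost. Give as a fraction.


L1 norm = sum(|w|) = 4. J = 12 + 4/5 * 4 = 76/5.

76/5


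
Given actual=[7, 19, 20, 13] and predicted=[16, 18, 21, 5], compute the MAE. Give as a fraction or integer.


MAE = (1/4) * (|7-16|=9 + |19-18|=1 + |20-21|=1 + |13-5|=8). Sum = 19. MAE = 19/4.

19/4


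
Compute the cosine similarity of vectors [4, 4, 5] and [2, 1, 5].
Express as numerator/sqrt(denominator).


dot = 37. |a|^2 = 57, |b|^2 = 30. cos = 37/sqrt(1710).

37/sqrt(1710)


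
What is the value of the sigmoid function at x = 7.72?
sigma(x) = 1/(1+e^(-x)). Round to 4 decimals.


sigma(7.72) = 1/(1+e^(-7.72)) = 1/(1+0.000444) = 1/1.000444 = 0.9996.

0.9996


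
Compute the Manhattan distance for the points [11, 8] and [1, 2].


d = sum of absolute differences: |11-1|=10 + |8-2|=6 = 16.

16


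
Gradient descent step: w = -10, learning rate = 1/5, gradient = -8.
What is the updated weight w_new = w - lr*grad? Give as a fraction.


w_new = -10 - 1/5 * -8 = -10 - -8/5 = -42/5.

-42/5


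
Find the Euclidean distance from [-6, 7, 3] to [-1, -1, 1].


d = sqrt(sum of squared differences). (-6--1)^2=25, (7--1)^2=64, (3-1)^2=4. Sum = 93.

sqrt(93)


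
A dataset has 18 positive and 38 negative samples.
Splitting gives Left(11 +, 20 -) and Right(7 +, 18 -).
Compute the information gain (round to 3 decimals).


H(parent) = 0.9059. H(left) = 0.9383, H(right) = 0.8555. Weighted = (31/56)*0.9383 + (25/56)*0.8555 = 0.9013. IG = 0.9059 - 0.9013 = 0.0046, which rounds to 0.005.

0.005


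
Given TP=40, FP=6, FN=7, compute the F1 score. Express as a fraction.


Precision = 40/46 = 20/23. Recall = 40/47 = 40/47. F1 = 2*P*R/(P+R) = 80/93.

80/93


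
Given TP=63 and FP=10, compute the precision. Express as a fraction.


Precision = TP / (TP + FP) = 63 / 73 = 63/73.

63/73


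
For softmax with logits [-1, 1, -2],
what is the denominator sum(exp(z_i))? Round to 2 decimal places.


Denom = e^-1=0.3679 + e^1=2.7183 + e^-2=0.1353. Sum = 3.2215, which rounds to 3.22.

3.22


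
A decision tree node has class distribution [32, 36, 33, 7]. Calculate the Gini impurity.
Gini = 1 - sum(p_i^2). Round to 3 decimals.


Total = 108. Proportions: 32/108, 36/108, 33/108, 7/108. sum(p_i^2) = 0.2965. Gini = 1 - 0.2965 = 0.7035, which rounds to 0.704.

0.704


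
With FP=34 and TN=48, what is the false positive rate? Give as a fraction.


FPR = FP / (FP + TN) = 34 / 82 = 17/41.

17/41


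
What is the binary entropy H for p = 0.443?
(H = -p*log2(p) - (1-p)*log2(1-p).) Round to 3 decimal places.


H = -0.443*log2(0.443) - 0.557*log2(0.557) = 0.991.

0.991


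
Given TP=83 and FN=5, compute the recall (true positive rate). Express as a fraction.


Recall = TP / (TP + FN) = 83 / 88 = 83/88.

83/88


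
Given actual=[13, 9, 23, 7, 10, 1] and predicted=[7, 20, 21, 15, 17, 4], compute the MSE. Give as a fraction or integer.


MSE = (1/6) * ((13-7)^2=36 + (9-20)^2=121 + (23-21)^2=4 + (7-15)^2=64 + (10-17)^2=49 + (1-4)^2=9). Sum = 283. MSE = 283/6.

283/6


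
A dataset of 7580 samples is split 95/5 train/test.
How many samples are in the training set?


Test set = 7580 * 5% = 379. Training set = 7580 - 379 = 7201.

7201


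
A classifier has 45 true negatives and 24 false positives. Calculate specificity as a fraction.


Specificity = TN / (TN + FP) = 45 / 69 = 15/23.

15/23


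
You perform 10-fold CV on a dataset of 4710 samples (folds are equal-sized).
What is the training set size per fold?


Each validation fold has 4710/10 = 471 samples. Training set = 4710 - 471 = 4239.

4239


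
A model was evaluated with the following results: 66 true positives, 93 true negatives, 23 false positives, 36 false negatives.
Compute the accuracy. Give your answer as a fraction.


Accuracy = (TP + TN) / (TP + TN + FP + FN) = (66 + 93) / 218 = 159/218.

159/218


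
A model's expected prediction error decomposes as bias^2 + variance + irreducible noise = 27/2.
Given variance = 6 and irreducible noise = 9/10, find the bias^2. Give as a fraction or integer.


Total error = bias^2 + variance + irreducible noise. So bias^2 = 27/2 - 6 - 9/10 = 33/5.

33/5


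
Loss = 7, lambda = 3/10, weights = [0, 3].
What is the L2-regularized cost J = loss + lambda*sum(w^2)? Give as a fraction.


L2 sq norm = sum(w^2) = 9. J = 7 + 3/10 * 9 = 97/10.

97/10


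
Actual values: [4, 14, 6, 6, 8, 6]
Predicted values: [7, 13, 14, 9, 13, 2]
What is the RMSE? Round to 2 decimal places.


MSE = 20.6667. RMSE = sqrt(20.6667) = 4.55.

4.55


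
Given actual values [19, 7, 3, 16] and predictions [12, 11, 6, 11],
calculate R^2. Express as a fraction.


Mean(y) = 45/4. SS_res = 99. SS_tot = 675/4. R^2 = 1 - 99/(675/4) = 31/75.

31/75


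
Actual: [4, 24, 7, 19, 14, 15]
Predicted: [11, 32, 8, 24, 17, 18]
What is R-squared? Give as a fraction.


Mean(y) = 83/6. SS_res = 157. SS_tot = 1649/6. R^2 = 1 - 157/(1649/6) = 707/1649.

707/1649


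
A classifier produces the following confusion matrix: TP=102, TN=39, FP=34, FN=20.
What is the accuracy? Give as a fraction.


Accuracy = (TP + TN) / (TP + TN + FP + FN) = (102 + 39) / 195 = 47/65.

47/65


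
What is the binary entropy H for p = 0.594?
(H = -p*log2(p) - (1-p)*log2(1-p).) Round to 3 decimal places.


H = -0.594*log2(0.594) - 0.406*log2(0.406) = 0.974.

0.974


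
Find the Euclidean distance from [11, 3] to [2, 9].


d = sqrt(sum of squared differences). (11-2)^2=81, (3-9)^2=36. Sum = 117.

sqrt(117)


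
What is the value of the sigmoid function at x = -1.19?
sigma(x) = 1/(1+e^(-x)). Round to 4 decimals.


sigma(-1.19) = 1/(1+e^(1.19)) = 1/(1+3.287081) = 1/4.287081 = 0.2333.

0.2333


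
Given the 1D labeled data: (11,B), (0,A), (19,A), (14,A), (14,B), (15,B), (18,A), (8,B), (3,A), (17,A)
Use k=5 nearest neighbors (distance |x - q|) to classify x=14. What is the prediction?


Distances: |11-14|=3, |0-14|=14, |19-14|=5, |14-14|=0, |14-14|=0, |15-14|=1, |18-14|=4, |8-14|=6, |3-14|=11, |17-14|=3. 5 nearest: (14,A), (14,B), (15,B), (17,A), (11,B). Counts: {'A': 2, 'B': 3}. Majority class: B.

B


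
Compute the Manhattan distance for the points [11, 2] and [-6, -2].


d = sum of absolute differences: |11--6|=17 + |2--2|=4 = 21.

21


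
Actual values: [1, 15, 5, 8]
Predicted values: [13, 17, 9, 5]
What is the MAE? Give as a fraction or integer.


MAE = (1/4) * (|1-13|=12 + |15-17|=2 + |5-9|=4 + |8-5|=3). Sum = 21. MAE = 21/4.

21/4


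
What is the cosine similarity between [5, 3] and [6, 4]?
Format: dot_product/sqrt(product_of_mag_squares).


dot = 42. |a|^2 = 34, |b|^2 = 52. cos = 42/sqrt(1768).

42/sqrt(1768)


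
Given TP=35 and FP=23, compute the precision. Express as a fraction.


Precision = TP / (TP + FP) = 35 / 58 = 35/58.

35/58


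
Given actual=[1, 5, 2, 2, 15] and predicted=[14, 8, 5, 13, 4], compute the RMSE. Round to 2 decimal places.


MSE = 85.8000. RMSE = sqrt(85.8000) = 9.26.

9.26


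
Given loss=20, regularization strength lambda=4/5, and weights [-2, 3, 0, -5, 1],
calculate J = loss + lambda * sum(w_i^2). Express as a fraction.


L2 sq norm = sum(w^2) = 39. J = 20 + 4/5 * 39 = 256/5.

256/5


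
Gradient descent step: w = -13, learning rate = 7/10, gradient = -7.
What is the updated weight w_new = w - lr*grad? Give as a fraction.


w_new = -13 - 7/10 * -7 = -13 - -49/10 = -81/10.

-81/10


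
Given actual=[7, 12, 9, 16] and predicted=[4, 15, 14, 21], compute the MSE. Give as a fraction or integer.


MSE = (1/4) * ((7-4)^2=9 + (12-15)^2=9 + (9-14)^2=25 + (16-21)^2=25). Sum = 68. MSE = 17.

17


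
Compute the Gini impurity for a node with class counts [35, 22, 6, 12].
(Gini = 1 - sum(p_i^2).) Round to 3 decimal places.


Total = 75. Proportions: 35/75, 22/75, 6/75, 12/75. sum(p_i^2) = 0.3358. Gini = 1 - 0.3358 = 0.6642, which rounds to 0.664.

0.664


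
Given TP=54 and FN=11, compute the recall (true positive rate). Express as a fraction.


Recall = TP / (TP + FN) = 54 / 65 = 54/65.

54/65


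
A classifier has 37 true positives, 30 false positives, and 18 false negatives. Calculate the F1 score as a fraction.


Precision = 37/67 = 37/67. Recall = 37/55 = 37/55. F1 = 2*P*R/(P+R) = 37/61.

37/61


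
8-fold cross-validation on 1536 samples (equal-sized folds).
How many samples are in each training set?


Each validation fold has 1536/8 = 192 samples. Training set = 1536 - 192 = 1344.

1344


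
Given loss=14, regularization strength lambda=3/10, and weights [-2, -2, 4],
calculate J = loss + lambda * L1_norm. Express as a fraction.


L1 norm = sum(|w|) = 8. J = 14 + 3/10 * 8 = 82/5.

82/5


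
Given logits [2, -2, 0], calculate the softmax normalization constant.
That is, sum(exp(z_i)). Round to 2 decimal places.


Denom = e^2=7.3891 + e^-2=0.1353 + e^0=1.0000. Sum = 8.5244, which rounds to 8.52.

8.52


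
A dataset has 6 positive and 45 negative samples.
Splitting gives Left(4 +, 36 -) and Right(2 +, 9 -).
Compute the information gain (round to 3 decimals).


H(parent) = 0.5226. H(left) = 0.4690, H(right) = 0.6840. Weighted = (40/51)*0.4690 + (11/51)*0.6840 = 0.5154. IG = 0.5226 - 0.5154 = 0.0072, which rounds to 0.007.

0.007


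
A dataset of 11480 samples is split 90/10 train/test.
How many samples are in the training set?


Test set = 11480 * 10% = 1148. Training set = 11480 - 1148 = 10332.

10332


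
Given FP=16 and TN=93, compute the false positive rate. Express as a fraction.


FPR = FP / (FP + TN) = 16 / 109 = 16/109.

16/109


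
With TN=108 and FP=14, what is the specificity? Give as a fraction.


Specificity = TN / (TN + FP) = 108 / 122 = 54/61.

54/61


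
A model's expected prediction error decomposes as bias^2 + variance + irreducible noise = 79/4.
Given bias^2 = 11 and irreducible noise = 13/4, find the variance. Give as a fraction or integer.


Total error = bias^2 + variance + irreducible noise. So variance = 79/4 - 11 - 13/4 = 11/2.

11/2


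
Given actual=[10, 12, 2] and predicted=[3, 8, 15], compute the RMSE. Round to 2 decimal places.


MSE = 78.0000. RMSE = sqrt(78.0000) = 8.83.

8.83


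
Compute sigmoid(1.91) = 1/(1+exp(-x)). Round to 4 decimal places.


sigma(1.91) = 1/(1+e^(-1.91)) = 1/(1+0.148080) = 1/1.148080 = 0.8710.

0.8710


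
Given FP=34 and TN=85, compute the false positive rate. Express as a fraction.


FPR = FP / (FP + TN) = 34 / 119 = 2/7.

2/7


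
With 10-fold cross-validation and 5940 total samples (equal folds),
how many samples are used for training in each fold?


Each validation fold has 5940/10 = 594 samples. Training set = 5940 - 594 = 5346.

5346


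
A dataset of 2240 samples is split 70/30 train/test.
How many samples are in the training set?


Test set = 2240 * 30% = 672. Training set = 2240 - 672 = 1568.

1568


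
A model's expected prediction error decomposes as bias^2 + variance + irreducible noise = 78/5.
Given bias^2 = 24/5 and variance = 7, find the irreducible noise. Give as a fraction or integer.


Total error = bias^2 + variance + irreducible noise. So irreducible noise = 78/5 - 24/5 - 7 = 19/5.

19/5


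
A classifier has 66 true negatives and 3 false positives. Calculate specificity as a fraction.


Specificity = TN / (TN + FP) = 66 / 69 = 22/23.

22/23


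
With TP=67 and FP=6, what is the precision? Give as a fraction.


Precision = TP / (TP + FP) = 67 / 73 = 67/73.

67/73


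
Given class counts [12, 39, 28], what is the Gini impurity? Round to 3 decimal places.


Total = 79. Proportions: 12/79, 39/79, 28/79. sum(p_i^2) = 0.3924. Gini = 1 - 0.3924 = 0.6076, which rounds to 0.608.

0.608


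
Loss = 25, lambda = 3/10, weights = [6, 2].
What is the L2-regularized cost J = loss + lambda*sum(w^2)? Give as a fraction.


L2 sq norm = sum(w^2) = 40. J = 25 + 3/10 * 40 = 37.

37


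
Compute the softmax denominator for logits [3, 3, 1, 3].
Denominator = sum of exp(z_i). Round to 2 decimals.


Denom = e^3=20.0855 + e^3=20.0855 + e^1=2.7183 + e^3=20.0855. Sum = 62.9748, which rounds to 62.97.

62.97


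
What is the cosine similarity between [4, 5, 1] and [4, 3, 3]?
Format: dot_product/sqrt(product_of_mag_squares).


dot = 34. |a|^2 = 42, |b|^2 = 34. cos = 34/sqrt(1428).

34/sqrt(1428)


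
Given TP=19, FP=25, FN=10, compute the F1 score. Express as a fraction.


Precision = 19/44 = 19/44. Recall = 19/29 = 19/29. F1 = 2*P*R/(P+R) = 38/73.

38/73


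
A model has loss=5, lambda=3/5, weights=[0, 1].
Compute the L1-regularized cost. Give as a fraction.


L1 norm = sum(|w|) = 1. J = 5 + 3/5 * 1 = 28/5.

28/5


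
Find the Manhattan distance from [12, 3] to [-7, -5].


d = sum of absolute differences: |12--7|=19 + |3--5|=8 = 27.

27


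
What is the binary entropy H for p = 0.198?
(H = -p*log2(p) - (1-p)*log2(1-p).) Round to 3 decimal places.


H = -0.198*log2(0.198) - 0.802*log2(0.802) = 0.718.

0.718


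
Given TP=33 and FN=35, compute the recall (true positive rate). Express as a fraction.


Recall = TP / (TP + FN) = 33 / 68 = 33/68.

33/68


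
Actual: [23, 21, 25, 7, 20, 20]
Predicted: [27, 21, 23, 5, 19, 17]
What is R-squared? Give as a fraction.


Mean(y) = 58/3. SS_res = 34. SS_tot = 604/3. R^2 = 1 - 34/(604/3) = 251/302.

251/302


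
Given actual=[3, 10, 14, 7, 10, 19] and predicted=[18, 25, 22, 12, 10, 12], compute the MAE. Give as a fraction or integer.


MAE = (1/6) * (|3-18|=15 + |10-25|=15 + |14-22|=8 + |7-12|=5 + |10-10|=0 + |19-12|=7). Sum = 50. MAE = 25/3.

25/3


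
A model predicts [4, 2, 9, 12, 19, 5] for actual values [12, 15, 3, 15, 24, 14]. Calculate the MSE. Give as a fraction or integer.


MSE = (1/6) * ((12-4)^2=64 + (15-2)^2=169 + (3-9)^2=36 + (15-12)^2=9 + (24-19)^2=25 + (14-5)^2=81). Sum = 384. MSE = 64.

64


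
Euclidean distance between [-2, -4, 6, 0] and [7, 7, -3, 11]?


d = sqrt(sum of squared differences). (-2-7)^2=81, (-4-7)^2=121, (6--3)^2=81, (0-11)^2=121. Sum = 404.

sqrt(404)


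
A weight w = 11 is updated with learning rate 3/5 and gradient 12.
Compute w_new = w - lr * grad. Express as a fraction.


w_new = 11 - 3/5 * 12 = 11 - 36/5 = 19/5.

19/5


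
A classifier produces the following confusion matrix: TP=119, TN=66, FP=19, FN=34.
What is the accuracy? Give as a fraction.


Accuracy = (TP + TN) / (TP + TN + FP + FN) = (119 + 66) / 238 = 185/238.

185/238


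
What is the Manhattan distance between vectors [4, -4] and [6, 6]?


d = sum of absolute differences: |4-6|=2 + |-4-6|=10 = 12.

12


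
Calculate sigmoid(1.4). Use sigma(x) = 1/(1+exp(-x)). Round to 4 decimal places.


sigma(1.4) = 1/(1+e^(-1.4)) = 1/(1+0.246597) = 1/1.246597 = 0.8022.

0.8022


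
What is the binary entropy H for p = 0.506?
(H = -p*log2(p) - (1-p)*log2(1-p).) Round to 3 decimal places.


H = -0.506*log2(0.506) - 0.494*log2(0.494) = 1.000.

1.000
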